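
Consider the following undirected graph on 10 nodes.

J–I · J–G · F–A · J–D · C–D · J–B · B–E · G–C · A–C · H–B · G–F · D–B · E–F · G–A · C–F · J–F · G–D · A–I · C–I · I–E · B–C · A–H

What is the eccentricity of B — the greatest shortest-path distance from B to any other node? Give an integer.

Distances from B: A:2, C:1, D:1, E:1, F:2, G:2, H:1, I:2, J:1.
The largest is 2 (to I, G, F, and A), so the eccentricity of B is 2.

2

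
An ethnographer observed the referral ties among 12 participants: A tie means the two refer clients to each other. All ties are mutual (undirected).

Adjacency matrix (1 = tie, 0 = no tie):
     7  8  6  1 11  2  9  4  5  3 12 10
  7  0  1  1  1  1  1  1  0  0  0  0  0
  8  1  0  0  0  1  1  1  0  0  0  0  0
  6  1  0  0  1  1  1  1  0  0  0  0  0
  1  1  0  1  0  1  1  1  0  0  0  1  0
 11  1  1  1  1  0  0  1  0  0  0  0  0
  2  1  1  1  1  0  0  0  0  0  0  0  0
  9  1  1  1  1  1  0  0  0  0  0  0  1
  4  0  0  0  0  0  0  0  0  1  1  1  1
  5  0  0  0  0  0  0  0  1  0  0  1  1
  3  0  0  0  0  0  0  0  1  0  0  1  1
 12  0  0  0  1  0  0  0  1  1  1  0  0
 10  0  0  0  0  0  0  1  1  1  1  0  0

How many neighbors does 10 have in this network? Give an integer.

4

10 is directly tied to 3, 4, 5, and 9. That is 4 neighbors, so the degree of 10 is 4.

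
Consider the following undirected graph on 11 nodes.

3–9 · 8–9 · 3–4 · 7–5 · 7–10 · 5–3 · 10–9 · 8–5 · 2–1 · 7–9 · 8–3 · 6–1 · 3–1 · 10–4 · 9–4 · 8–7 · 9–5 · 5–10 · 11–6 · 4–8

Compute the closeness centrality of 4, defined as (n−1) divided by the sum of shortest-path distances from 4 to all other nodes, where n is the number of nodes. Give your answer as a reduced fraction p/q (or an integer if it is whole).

1/2

Distances from 4: 1:2, 2:3, 3:1, 5:2, 6:3, 7:2, 8:1, 9:1, 10:1, 11:4. Sum = 20.
n = 11, so closeness = 10/20 = 1/2.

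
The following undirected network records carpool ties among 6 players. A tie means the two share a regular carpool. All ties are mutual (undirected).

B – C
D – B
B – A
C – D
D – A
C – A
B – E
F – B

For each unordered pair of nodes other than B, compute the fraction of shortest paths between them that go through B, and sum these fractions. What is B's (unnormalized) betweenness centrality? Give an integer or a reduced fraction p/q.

Pairs whose geodesics pass through B — A–F: 1; A–E: 1; C–F: 1; C–E: 1; D–F: 1; D–E: 1; F–E: 1.
All other pairs contribute 0.
Summing the contributions gives betweenness(B) = 7.

7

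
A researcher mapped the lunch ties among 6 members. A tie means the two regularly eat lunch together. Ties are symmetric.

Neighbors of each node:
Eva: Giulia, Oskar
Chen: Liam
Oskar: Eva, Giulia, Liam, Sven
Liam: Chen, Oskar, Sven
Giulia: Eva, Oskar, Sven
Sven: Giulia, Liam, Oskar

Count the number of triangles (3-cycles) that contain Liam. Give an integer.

1

Liam's neighbors: Chen, Oskar, and Sven.
Neighbor pairs that are themselves tied: Liam–Oskar–Sven. Each forms one triangle with Liam, for 1 in total.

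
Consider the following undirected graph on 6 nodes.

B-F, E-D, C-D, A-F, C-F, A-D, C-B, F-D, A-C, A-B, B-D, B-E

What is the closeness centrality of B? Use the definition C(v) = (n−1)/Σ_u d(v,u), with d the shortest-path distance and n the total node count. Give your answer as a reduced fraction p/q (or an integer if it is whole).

1

Distances from B: A:1, C:1, D:1, E:1, F:1. Sum = 5.
n = 6, so closeness = 5/5 = 1.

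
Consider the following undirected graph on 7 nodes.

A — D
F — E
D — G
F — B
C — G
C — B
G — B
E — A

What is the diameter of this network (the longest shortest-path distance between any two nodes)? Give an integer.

Eccentricity of each node (its greatest distance to any other): A:3, B:3, C:3, D:3, E:3, F:3, G:3.
The maximum eccentricity is 3, realized for instance by the pair D–F via D – G – B – F. So the diameter is 3.

3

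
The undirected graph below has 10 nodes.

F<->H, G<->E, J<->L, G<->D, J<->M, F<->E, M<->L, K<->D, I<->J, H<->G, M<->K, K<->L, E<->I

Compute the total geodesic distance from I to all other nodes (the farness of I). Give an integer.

19

Distances from I: D:3, E:1, F:2, G:2, H:3, J:1, K:3, L:2, M:2.
Sum = 3 + 1 + 2 + 2 + 3 + 1 + 3 + 2 + 2 = 19.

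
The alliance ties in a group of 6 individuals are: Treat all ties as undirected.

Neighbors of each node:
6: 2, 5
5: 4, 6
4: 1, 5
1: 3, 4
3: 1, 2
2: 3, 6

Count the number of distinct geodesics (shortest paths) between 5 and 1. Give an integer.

The shortest distance is 2, and the only length-2 path is 5–4–1. So there is exactly 1 shortest path.

1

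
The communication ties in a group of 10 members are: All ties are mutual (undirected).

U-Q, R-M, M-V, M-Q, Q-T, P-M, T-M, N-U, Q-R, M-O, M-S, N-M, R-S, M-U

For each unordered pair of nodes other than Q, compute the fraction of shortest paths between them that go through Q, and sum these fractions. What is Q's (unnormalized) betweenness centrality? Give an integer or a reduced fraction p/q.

Pairs whose geodesics pass through Q — U–R: 1/2; U–T: 1/2; R–T: 1/2.
All other pairs contribute 0.
Summing the contributions gives betweenness(Q) = 3/2.

3/2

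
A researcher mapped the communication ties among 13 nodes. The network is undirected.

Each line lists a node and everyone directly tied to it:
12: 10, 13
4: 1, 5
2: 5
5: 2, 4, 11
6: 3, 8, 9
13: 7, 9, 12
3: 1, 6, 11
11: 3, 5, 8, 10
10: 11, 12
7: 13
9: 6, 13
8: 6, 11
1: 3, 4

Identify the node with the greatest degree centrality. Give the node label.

Degrees — 1:2, 2:1, 3:3, 4:2, 5:3, 6:3, 7:1, 8:2, 9:2, 10:2, 11:4, 12:2, 13:3.
The maximum is 4, attained only by 11.

11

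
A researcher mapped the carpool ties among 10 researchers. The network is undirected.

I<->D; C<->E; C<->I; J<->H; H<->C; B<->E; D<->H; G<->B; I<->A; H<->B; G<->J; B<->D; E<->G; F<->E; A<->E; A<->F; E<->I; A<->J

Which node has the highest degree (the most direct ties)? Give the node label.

Degrees — A:4, B:4, C:3, D:3, E:6, F:2, G:3, H:4, I:4, J:3.
The maximum is 6, attained only by E.

E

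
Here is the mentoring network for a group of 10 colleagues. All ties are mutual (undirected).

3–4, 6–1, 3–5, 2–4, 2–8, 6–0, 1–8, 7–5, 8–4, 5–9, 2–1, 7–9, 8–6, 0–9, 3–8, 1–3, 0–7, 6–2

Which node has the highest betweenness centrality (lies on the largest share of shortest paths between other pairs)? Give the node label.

Unnormalized betweenness of each node: 0:13/2, 1:5/3, 2:4/3, 3:53/6, 4:2/3, 5:13/2, 6:17/2, 7:1, 8:3, 9:1.
3 has the largest value, 53/6, making it the main broker — the node through which the most shortest paths run.

3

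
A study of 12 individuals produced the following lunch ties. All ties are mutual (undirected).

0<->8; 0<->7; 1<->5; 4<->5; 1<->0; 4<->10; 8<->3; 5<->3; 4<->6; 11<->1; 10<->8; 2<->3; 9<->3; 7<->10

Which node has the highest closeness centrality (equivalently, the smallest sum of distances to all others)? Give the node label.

Farness (sum of distances to all others) for each node — 0:24, 1:23, 2:31, 3:21, 4:23, 5:20, 6:33, 7:28, 8:21, 9:31, 10:24, 11:33.
The smallest farness is 20, for 5, so 5 has the highest closeness.

5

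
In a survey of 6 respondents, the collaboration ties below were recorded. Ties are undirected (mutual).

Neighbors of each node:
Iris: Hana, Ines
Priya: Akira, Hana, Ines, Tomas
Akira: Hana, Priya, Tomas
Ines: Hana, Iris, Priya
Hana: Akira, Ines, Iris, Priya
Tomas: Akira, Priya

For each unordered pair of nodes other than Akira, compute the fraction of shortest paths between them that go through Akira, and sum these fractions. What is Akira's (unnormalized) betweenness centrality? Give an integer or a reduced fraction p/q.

5/6

Pairs whose geodesics pass through Akira — Iris–Tomas: 1/3; Hana–Tomas: 1/2.
All other pairs contribute 0.
Summing the contributions gives betweenness(Akira) = 5/6.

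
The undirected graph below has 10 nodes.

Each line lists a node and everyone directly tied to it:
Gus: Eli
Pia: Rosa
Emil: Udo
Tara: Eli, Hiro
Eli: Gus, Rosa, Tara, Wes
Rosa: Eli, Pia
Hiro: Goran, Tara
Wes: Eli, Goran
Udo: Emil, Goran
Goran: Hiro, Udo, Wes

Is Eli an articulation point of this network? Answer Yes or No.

Removing Eli leaves {Emil, Goran, Hiro, Tara, Udo, and Wes} with no path to {Gus}, so the network splits into 3 components. Eli is a cut vertex.

Yes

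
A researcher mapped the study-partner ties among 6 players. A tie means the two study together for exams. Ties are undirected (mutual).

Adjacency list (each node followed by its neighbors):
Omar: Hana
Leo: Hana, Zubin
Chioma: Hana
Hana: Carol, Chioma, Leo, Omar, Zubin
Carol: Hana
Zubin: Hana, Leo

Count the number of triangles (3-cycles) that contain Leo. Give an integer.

Leo's neighbors: Hana and Zubin.
Neighbor pairs that are themselves tied: Leo–Hana–Zubin. Each forms one triangle with Leo, for 1 in total.

1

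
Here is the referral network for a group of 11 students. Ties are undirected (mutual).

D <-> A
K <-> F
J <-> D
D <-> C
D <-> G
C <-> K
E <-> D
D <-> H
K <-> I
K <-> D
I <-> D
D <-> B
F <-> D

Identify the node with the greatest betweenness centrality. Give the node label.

Unnormalized betweenness of each node: A:0, B:0, C:0, D:81/2, E:0, F:0, G:0, H:0, I:0, J:0, K:3/2.
D has the largest value, 81/2, making it the main broker — the node through which the most shortest paths run.

D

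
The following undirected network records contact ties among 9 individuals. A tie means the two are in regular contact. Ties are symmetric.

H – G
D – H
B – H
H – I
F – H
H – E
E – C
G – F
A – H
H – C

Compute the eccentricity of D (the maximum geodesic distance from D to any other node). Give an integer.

2

Distances from D: A:2, B:2, C:2, E:2, F:2, G:2, H:1, I:2.
The largest is 2 (to G, B, E, I, C, A, and F), so the eccentricity of D is 2.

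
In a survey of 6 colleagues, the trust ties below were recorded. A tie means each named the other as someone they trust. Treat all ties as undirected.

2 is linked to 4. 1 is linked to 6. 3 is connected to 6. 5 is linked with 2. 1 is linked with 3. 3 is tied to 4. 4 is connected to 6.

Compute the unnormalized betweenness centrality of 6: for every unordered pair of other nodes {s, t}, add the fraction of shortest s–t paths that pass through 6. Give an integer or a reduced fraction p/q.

3/2

Pairs whose geodesics pass through 6 — 2–1: 1/2; 5–1: 1/2; 4–1: 1/2.
All other pairs contribute 0.
Summing the contributions gives betweenness(6) = 3/2.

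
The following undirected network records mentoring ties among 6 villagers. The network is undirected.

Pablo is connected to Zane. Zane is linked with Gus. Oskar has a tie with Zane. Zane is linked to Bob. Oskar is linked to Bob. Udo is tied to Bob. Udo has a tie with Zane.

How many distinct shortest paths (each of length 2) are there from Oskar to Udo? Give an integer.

The shortest distance is 2. The length-2 paths are: Oskar–Zane–Udo; Oskar–Bob–Udo.
That gives 2 distinct shortest paths.

2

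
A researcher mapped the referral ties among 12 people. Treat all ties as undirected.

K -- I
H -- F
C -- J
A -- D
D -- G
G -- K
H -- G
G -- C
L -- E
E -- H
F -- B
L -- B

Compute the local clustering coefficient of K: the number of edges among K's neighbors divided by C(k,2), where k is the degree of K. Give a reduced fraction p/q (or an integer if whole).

0

K's neighbors: G and I (k = 2).
Possible neighbor pairs: C(2,2) = 1. Edges among them: none → e = 0.
Clustering(K) = 0/1.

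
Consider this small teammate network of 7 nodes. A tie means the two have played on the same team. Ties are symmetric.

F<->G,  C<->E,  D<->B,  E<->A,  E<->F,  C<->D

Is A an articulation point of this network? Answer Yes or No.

No

Even without A, every remaining node can still reach every other (the residual graph is connected), so A is not a cut vertex.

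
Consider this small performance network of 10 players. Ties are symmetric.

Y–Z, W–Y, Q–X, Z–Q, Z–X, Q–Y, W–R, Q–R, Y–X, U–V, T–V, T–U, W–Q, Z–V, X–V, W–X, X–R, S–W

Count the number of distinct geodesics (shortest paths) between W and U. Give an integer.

1

The shortest distance is 3, and the only length-3 path is W–X–V–U. So there is exactly 1 shortest path.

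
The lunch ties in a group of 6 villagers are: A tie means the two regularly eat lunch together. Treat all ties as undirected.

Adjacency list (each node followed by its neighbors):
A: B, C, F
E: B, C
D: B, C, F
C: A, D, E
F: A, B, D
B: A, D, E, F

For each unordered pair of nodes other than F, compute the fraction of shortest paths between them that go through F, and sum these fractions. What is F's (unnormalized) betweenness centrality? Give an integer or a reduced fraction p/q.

1/3

Pairs whose geodesics pass through F — D–A: 1/3.
All other pairs contribute 0.
Summing the contributions gives betweenness(F) = 1/3.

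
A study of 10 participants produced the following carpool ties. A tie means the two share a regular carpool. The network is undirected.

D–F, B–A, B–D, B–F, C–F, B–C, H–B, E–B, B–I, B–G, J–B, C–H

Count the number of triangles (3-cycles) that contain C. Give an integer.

C's neighbors: B, F, and H.
Neighbor pairs that are themselves tied: C–B–F; C–B–H. Each forms one triangle with C, for 2 in total.

2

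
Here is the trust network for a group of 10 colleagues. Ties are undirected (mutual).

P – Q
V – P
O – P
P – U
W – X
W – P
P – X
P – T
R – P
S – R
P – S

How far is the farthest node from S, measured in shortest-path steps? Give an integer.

Distances from S: O:2, P:1, Q:2, R:1, T:2, U:2, V:2, W:2, X:2.
The largest is 2 (to X, U, T, O, Q, W, and V), so the eccentricity of S is 2.

2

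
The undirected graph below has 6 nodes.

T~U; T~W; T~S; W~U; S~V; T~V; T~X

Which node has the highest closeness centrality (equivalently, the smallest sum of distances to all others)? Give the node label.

T

Farness (sum of distances to all others) for each node — S:8, T:5, U:8, V:8, W:8, X:9.
The smallest farness is 5, for T, so T has the highest closeness.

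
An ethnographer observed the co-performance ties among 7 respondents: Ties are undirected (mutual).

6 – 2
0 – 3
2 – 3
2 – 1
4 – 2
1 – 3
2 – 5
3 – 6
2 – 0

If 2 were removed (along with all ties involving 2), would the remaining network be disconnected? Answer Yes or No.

Removing 2 leaves {0, 1, 3, and 6} with no path to {5}, so the network splits into 3 components. 2 is a cut vertex.

Yes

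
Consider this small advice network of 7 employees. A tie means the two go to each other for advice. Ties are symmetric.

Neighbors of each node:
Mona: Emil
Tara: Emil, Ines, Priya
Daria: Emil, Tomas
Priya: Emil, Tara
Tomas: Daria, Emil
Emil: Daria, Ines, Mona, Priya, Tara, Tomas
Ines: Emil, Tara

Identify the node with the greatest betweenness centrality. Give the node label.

Unnormalized betweenness of each node: Daria:0, Emil:23/2, Ines:0, Mona:0, Priya:0, Tara:1/2, Tomas:0.
Emil has the largest value, 23/2, making it the main broker — the node through which the most shortest paths run.

Emil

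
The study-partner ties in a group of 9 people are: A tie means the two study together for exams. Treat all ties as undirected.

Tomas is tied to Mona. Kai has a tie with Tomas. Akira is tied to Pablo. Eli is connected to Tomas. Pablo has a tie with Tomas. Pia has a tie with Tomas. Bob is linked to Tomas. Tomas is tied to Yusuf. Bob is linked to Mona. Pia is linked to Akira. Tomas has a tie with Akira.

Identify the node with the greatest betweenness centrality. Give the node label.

Tomas

Unnormalized betweenness of each node: Akira:1/2, Bob:0, Eli:0, Kai:0, Mona:0, Pablo:0, Pia:0, Tomas:49/2, Yusuf:0.
Tomas has the largest value, 49/2, making it the main broker — the node through which the most shortest paths run.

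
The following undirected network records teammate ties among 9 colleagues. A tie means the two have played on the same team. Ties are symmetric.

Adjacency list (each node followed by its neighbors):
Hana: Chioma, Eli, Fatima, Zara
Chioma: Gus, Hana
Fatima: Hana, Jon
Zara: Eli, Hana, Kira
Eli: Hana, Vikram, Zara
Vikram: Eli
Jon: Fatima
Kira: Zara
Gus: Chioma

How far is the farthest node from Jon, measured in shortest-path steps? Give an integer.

4

Distances from Jon: Chioma:3, Eli:3, Fatima:1, Gus:4, Hana:2, Kira:4, Vikram:4, Zara:3.
The largest is 4 (to Kira, Gus, and Vikram), so the eccentricity of Jon is 4.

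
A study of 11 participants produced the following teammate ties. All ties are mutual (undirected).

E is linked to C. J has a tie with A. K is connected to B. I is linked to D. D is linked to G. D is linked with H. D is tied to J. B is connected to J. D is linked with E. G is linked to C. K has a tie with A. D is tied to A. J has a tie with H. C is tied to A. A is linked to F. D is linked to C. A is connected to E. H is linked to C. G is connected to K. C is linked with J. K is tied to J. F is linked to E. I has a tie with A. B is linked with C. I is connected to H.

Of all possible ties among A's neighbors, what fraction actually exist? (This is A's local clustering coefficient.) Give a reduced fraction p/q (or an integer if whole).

A's neighbors: C, D, E, F, I, J, and K (k = 7).
Possible neighbor pairs: C(7,2) = 21. Edges among them: C–D, C–E, C–J, D–E, D–I, D–J, E–F, J–K → e = 8.
Clustering(A) = 8/21.

8/21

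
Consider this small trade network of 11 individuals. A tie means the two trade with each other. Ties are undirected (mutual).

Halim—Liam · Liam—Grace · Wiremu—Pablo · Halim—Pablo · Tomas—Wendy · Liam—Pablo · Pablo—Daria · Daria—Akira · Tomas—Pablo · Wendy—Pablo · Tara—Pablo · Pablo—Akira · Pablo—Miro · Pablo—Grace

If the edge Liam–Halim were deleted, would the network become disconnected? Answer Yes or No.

Even without that edge, Liam still reaches Halim via Liam – Pablo – Halim, so the network stays connected. Not a bridge.

No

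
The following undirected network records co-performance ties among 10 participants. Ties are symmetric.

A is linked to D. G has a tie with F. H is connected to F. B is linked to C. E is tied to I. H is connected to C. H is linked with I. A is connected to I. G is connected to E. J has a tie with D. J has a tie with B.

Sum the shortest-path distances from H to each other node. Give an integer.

Distances from H: A:2, B:2, C:1, D:3, E:2, F:1, G:2, I:1, J:3.
Sum = 2 + 2 + 1 + 3 + 2 + 1 + 2 + 1 + 3 = 17.

17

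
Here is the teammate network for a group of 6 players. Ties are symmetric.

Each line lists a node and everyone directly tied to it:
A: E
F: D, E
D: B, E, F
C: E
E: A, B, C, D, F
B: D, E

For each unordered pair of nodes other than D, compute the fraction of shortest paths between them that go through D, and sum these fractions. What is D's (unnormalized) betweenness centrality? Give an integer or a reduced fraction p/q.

1/2

Pairs whose geodesics pass through D — B–F: 1/2.
All other pairs contribute 0.
Summing the contributions gives betweenness(D) = 1/2.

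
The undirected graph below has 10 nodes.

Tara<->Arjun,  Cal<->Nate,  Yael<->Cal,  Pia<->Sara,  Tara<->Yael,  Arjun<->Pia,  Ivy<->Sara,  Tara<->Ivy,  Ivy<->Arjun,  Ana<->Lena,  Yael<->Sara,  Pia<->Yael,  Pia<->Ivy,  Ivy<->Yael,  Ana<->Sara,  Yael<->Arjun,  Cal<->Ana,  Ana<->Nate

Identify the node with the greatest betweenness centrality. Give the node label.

Yael

Unnormalized betweenness of each node: Ana:21/2, Arjun:1/3, Cal:37/6, Ivy:7/3, Lena:0, Nate:0, Pia:5/6, Sara:53/6, Tara:0, Yael:11.
Yael has the largest value, 11, making it the main broker — the node through which the most shortest paths run.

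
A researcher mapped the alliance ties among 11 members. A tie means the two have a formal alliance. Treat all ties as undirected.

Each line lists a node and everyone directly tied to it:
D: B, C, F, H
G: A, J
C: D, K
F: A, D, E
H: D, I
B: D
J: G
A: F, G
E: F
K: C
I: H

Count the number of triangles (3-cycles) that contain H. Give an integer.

0

H's neighbors are D and I, but none of them are tied to each other, so no triangle contains H.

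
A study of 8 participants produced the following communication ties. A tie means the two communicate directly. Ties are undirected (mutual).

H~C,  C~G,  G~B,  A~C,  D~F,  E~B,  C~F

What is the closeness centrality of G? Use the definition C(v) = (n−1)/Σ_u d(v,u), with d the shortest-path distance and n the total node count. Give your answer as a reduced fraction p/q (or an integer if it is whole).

Distances from G: A:2, B:1, C:1, D:3, E:2, F:2, H:2. Sum = 13.
n = 8, so closeness = 7/13.

7/13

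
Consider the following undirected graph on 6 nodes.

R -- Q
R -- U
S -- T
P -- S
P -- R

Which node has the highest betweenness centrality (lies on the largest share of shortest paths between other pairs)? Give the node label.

Unnormalized betweenness of each node: P:6, Q:0, R:7, S:4, T:0, U:0.
R has the largest value, 7, making it the main broker — the node through which the most shortest paths run.

R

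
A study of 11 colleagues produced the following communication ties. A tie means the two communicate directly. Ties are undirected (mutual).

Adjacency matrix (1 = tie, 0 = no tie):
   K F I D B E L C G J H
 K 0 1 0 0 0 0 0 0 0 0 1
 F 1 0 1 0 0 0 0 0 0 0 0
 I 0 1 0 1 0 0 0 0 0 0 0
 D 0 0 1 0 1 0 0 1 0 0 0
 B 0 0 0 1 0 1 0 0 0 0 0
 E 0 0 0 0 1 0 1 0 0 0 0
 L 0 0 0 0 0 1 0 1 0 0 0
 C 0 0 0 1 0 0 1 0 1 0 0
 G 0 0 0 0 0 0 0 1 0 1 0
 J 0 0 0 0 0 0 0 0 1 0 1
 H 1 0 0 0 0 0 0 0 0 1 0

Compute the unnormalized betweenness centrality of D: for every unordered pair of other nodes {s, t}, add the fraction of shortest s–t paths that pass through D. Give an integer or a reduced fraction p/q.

Pairs whose geodesics pass through D — K–B: 1; K–E: 1; K–L: 1/2; K–C: 1/2; F–B: 1; F–E: 1; F–L: 1; F–C: 1; F–G: 1/2; I–B: 1; I–E: 1; I–L: 1; I–C: 1; I–G: 1 … (+5 more pairs).
All other pairs contribute 0.
Summing the contributions gives betweenness(D) = 17.

17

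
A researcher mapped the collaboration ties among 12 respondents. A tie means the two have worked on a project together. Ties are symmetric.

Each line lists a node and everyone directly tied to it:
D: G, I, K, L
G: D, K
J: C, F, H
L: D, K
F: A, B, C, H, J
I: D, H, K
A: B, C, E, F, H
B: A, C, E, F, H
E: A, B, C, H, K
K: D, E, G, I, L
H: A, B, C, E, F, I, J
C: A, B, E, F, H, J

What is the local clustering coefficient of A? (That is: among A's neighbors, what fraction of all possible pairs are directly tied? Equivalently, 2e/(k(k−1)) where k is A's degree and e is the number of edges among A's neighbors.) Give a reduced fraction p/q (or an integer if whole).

9/10

A's neighbors: B, C, E, F, and H (k = 5).
Possible neighbor pairs: C(5,2) = 10. Edges among them: B–C, B–E, B–F, B–H, C–E, C–F, C–H, E–H, F–H → e = 9.
Clustering(A) = 9/10.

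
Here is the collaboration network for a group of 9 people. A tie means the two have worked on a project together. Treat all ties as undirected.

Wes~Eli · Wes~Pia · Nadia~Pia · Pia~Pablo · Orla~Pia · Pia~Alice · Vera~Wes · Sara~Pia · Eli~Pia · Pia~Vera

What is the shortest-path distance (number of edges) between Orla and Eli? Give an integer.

One shortest route is Orla – Pia – Eli, which uses 2 edges, and Orla and Eli are not directly tied, so nothing shorter exists. So d(Orla,Eli) = 2.

2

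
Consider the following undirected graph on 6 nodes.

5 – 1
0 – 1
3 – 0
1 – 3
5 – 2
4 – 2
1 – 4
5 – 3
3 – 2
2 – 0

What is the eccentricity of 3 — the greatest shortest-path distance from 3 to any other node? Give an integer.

Distances from 3: 0:1, 1:1, 2:1, 4:2, 5:1.
The largest is 2 (to 4), so the eccentricity of 3 is 2.

2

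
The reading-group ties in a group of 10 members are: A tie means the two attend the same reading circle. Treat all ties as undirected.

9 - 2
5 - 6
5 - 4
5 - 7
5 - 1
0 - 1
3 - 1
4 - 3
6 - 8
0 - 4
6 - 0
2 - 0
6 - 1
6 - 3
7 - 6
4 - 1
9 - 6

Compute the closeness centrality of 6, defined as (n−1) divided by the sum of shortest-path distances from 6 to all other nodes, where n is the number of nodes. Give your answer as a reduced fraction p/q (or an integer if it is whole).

Distances from 6: 0:1, 1:1, 2:2, 3:1, 4:2, 5:1, 7:1, 8:1, 9:1. Sum = 11.
n = 10, so closeness = 9/11.

9/11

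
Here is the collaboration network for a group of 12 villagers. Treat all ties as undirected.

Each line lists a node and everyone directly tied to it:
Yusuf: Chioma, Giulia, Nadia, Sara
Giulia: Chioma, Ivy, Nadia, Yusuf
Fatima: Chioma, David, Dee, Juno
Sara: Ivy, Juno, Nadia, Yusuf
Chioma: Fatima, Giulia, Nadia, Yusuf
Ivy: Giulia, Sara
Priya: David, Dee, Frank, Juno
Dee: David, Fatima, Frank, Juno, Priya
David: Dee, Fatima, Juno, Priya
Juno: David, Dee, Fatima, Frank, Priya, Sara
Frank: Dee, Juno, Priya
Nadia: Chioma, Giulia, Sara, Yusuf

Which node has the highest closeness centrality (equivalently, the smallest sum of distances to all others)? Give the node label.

Juno

Farness (sum of distances to all others) for each node — Chioma:20, David:22, Dee:21, Fatima:19, Frank:25, Giulia:25, Ivy:25, Juno:17, Nadia:22, Priya:24, Sara:18, Yusuf:22.
The smallest farness is 17, for Juno, so Juno has the highest closeness.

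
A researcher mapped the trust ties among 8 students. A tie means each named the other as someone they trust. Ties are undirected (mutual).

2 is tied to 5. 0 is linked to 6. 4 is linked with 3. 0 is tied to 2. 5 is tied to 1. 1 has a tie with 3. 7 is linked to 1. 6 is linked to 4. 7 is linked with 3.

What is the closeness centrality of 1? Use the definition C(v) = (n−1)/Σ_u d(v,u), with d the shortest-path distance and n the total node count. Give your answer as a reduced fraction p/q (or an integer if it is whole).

Distances from 1: 0:3, 2:2, 3:1, 4:2, 5:1, 6:3, 7:1. Sum = 13.
n = 8, so closeness = 7/13.

7/13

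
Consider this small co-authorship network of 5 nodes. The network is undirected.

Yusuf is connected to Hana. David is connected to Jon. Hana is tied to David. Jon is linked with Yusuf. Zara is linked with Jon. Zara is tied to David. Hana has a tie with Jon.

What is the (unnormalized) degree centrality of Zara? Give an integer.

2

Zara is directly tied to David and Jon. That is 2 neighbors, so the degree of Zara is 2.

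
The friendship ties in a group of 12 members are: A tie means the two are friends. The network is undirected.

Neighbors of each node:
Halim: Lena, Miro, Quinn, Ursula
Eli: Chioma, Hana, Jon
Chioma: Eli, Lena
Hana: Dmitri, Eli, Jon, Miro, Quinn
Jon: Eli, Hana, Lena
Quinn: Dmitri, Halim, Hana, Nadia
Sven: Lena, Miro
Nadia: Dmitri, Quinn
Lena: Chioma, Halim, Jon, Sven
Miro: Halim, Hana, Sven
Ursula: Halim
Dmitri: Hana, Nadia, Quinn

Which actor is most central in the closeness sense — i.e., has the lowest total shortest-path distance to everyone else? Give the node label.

Farness (sum of distances to all others) for each node — Chioma:26, Dmitri:23, Eli:24, Halim:19, Hana:18, Jon:21, Lena:20, Miro:21, Nadia:29, Quinn:20, Sven:26, Ursula:29.
The smallest farness is 18, for Hana, so Hana has the highest closeness.

Hana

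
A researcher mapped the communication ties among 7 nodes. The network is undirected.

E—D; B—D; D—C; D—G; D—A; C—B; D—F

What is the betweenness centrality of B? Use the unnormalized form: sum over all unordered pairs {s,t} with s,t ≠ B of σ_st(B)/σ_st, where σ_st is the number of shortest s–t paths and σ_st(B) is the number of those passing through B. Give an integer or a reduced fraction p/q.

0

No shortest path between any pair of other nodes passes through B.
Summing the contributions gives betweenness(B) = 0.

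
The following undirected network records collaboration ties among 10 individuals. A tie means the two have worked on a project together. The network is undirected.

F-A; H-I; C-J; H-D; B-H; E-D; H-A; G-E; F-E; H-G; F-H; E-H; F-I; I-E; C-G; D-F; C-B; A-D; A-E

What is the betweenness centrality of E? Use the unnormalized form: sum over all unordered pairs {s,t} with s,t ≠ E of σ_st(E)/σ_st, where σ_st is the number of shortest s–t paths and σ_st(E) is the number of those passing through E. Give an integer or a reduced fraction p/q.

Pairs whose geodesics pass through E — C–A: 1/3; C–I: 1/3; C–D: 1/3; C–F: 1/3; J–A: 1/3; J–I: 1/3; J–D: 1/3; J–F: 1/3; A–I: 1/3; A–G: 1/2; I–D: 1/3; I–G: 1/2; D–G: 1/2; F–G: 1/2.
All other pairs contribute 0.
Summing the contributions gives betweenness(E) = 16/3.

16/3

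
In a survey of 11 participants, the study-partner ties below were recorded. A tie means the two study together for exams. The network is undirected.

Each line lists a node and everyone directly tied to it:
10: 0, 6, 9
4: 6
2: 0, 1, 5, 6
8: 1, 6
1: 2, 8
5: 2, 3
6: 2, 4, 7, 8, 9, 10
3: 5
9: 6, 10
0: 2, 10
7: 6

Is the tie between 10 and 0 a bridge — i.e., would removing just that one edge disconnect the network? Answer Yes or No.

No

Even without that edge, 10 still reaches 0 via 10 – 6 – 2 – 0, so the network stays connected. Not a bridge.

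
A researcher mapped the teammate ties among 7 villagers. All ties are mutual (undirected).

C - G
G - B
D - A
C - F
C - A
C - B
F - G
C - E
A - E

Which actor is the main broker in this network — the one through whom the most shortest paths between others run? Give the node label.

C

Unnormalized betweenness of each node: A:5, B:0, C:19/2, D:0, E:0, F:0, G:1/2.
C has the largest value, 19/2, making it the main broker — the node through which the most shortest paths run.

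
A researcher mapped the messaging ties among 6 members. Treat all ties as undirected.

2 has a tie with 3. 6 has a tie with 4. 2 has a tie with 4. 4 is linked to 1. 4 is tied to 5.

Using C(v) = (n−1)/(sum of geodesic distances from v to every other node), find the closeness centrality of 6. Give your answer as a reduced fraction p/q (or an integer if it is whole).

Distances from 6: 1:2, 2:2, 3:3, 4:1, 5:2. Sum = 10.
n = 6, so closeness = 5/10 = 1/2.

1/2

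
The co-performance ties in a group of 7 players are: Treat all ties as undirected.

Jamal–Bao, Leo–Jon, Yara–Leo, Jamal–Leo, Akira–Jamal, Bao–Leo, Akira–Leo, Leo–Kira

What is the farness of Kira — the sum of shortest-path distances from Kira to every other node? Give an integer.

Distances from Kira: Akira:2, Bao:2, Jamal:2, Jon:2, Leo:1, Yara:2.
Sum = 2 + 2 + 2 + 2 + 1 + 2 = 11.

11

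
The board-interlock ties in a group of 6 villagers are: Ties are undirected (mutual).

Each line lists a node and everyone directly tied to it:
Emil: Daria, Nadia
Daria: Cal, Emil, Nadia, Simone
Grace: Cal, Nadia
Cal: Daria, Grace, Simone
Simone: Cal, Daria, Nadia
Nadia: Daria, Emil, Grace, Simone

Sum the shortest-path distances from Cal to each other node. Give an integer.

7

Distances from Cal: Daria:1, Emil:2, Grace:1, Nadia:2, Simone:1.
Sum = 1 + 2 + 1 + 2 + 1 = 7.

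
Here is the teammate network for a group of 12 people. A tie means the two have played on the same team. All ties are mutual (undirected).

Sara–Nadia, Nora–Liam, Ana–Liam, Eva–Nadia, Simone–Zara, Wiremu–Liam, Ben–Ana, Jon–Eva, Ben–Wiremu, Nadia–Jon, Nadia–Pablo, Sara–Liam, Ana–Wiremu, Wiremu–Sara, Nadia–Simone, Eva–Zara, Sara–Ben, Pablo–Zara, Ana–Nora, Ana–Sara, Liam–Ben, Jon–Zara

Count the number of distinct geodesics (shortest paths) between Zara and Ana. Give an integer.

The shortest distance is 4. The length-4 paths are: Zara–Pablo–Nadia–Sara–Ana; Zara–Jon–Nadia–Sara–Ana; Zara–Simone–Nadia–Sara–Ana; Zara–Eva–Nadia–Sara–Ana.
That gives 4 distinct shortest paths.

4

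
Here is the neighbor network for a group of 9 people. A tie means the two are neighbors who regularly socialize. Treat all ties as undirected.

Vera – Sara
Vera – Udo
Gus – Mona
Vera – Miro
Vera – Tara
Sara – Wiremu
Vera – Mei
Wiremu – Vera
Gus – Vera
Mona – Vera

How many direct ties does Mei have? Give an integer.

1

Mei is directly tied to Vera. That is 1 neighbor, so the degree of Mei is 1.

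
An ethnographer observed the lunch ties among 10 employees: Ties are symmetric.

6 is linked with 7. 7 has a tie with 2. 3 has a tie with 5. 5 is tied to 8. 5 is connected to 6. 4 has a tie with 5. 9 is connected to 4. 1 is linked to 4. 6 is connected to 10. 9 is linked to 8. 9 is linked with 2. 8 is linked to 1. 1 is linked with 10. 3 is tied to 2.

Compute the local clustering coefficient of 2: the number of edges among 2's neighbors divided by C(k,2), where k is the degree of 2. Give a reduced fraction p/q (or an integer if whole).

0

2's neighbors: 3, 7, and 9 (k = 3).
Possible neighbor pairs: C(3,2) = 3. Edges among them: none → e = 0.
Clustering(2) = 0/3 = 0.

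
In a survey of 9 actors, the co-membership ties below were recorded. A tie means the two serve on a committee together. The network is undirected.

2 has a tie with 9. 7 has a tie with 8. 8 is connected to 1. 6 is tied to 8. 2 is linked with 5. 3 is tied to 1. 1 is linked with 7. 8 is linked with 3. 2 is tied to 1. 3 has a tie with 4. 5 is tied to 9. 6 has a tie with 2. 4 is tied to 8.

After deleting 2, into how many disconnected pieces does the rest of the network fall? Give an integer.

Without 2, the remaining ties split the others into: {1, 3, 4, 6, 7, 8}; {5, 9}.
That's 2 separate components.

2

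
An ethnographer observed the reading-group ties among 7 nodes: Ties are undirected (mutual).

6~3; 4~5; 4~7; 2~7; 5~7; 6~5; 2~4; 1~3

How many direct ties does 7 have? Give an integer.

7 is directly tied to 2, 4, and 5. That is 3 neighbors, so the degree of 7 is 3.

3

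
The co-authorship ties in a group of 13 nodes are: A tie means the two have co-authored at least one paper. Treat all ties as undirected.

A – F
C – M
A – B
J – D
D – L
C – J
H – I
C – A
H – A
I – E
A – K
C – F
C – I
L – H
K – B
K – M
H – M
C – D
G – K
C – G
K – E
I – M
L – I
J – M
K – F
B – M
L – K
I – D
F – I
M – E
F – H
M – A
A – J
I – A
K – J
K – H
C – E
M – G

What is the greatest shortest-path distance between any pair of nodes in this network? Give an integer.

3

Eccentricity of each node (its greatest distance to any other): A:2, B:3, C:2, D:3, E:2, F:2, G:2, H:2, I:2, J:2, K:2, L:2, M:2.
The maximum eccentricity is 3, realized for instance by the pair D–B via D – I – A – B. So the diameter is 3.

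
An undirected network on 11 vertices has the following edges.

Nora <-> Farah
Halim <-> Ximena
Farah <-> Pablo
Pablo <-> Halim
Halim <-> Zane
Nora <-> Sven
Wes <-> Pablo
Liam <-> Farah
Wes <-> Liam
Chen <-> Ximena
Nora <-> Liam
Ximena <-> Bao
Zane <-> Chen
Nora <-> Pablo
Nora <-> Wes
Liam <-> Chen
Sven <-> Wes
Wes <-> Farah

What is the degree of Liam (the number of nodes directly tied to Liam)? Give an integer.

4

Liam is directly tied to Chen, Farah, Nora, and Wes. That is 4 neighbors, so the degree of Liam is 4.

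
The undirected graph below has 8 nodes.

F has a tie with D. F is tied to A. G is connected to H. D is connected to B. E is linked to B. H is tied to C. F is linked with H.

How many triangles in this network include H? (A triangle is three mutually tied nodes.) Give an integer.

H's neighbors are C, F, and G, but none of them are tied to each other, so no triangle contains H.

0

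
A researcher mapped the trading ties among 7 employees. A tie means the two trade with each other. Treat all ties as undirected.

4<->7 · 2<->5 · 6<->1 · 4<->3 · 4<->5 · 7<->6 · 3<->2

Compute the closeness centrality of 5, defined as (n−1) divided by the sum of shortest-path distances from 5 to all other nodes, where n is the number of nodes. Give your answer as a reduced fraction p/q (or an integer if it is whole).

Distances from 5: 1:4, 2:1, 3:2, 4:1, 6:3, 7:2. Sum = 13.
n = 7, so closeness = 6/13.

6/13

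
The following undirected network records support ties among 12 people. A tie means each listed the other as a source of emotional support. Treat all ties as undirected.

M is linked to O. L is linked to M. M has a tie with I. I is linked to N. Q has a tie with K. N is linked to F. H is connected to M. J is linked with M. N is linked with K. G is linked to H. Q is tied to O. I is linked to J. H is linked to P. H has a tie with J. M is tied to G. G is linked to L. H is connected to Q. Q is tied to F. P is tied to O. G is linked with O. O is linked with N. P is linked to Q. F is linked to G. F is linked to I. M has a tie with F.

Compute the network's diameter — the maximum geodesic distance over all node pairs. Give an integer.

4

Eccentricity of each node (its greatest distance to any other): F:2, G:3, H:3, I:3, J:3, K:4, L:4, M:3, N:3, O:2, P:3, Q:3.
The maximum eccentricity is 4, realized for instance by the pair K–L via K – N – F – G – L. So the diameter is 4.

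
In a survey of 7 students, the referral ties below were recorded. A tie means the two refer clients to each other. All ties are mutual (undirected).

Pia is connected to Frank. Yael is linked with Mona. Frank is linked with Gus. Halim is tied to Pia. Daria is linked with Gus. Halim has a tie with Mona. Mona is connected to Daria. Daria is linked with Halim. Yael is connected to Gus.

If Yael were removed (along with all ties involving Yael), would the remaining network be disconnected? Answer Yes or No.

Even without Yael, every remaining node can still reach every other (the residual graph is connected), so Yael is not a cut vertex.

No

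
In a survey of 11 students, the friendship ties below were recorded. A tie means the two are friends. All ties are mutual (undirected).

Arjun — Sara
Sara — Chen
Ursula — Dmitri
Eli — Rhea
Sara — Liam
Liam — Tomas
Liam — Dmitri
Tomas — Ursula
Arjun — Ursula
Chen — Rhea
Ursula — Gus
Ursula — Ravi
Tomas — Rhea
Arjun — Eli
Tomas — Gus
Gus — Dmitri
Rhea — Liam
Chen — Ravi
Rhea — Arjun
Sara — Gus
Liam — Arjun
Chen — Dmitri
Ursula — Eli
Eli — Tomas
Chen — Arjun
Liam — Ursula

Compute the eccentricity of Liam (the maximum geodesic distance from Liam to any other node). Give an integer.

2

Distances from Liam: Arjun:1, Chen:2, Dmitri:1, Eli:2, Gus:2, Ravi:2, Rhea:1, Sara:1, Tomas:1, Ursula:1.
The largest is 2 (to Eli, Chen, Gus, and Ravi), so the eccentricity of Liam is 2.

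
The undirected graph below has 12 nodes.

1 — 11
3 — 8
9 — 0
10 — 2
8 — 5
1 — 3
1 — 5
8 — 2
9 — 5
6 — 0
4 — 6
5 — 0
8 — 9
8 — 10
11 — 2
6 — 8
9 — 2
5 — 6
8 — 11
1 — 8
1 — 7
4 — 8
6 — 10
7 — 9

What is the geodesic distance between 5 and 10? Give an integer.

One shortest route is 5 – 8 – 10, which uses 2 edges, and 5 and 10 are not directly tied, so nothing shorter exists. So d(5,10) = 2.

2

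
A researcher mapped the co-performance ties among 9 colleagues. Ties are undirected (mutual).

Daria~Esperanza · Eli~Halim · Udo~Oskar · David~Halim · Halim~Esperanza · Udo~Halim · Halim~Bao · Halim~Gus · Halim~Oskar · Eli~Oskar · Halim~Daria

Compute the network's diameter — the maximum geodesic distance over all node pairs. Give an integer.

Eccentricity of each node (its greatest distance to any other): Bao:2, Daria:2, David:2, Eli:2, Esperanza:2, Gus:2, Halim:1, Oskar:2, Udo:2.
The maximum eccentricity is 2, realized for instance by the pair Bao–Gus via Bao – Halim – Gus. So the diameter is 2.

2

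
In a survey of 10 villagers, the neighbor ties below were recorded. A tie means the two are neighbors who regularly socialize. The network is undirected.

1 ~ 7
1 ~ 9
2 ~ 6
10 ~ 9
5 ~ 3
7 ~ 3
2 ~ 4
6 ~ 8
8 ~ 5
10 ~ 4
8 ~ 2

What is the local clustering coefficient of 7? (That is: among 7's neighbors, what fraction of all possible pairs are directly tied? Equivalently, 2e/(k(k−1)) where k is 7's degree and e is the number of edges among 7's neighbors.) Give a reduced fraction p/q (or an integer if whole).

7's neighbors: 1 and 3 (k = 2).
Possible neighbor pairs: C(2,2) = 1. Edges among them: none → e = 0.
Clustering(7) = 0/1.

0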